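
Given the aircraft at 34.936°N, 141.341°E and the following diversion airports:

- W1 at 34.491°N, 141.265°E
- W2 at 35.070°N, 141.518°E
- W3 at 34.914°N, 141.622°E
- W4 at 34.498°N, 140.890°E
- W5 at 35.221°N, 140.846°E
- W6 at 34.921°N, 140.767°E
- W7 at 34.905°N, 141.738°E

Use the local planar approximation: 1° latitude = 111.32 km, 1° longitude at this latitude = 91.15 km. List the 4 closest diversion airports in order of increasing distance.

W2, W3, W7, W1

Distances from 34.936°N, 141.341°E:
W1: √((-0.445·111.32)² + (-0.076·91.15)²) = √(2453.95400 + 47.98887) = 50.019 km
W2: √((0.134·111.32)² + (0.177·91.15)²) = √(222.51331 + 260.29144) = 21.973 km
W3: √((-0.022·111.32)² + (0.281·91.15)²) = √(5.99780 + 656.03345) = 25.730 km
W4: √((-0.438·111.32)² + (-0.451·91.15)²) = √(2377.35817 + 1689.92110) = 63.775 km
W5: √((0.285·111.32)² + (-0.495·91.15)²) = √(1006.55177 + 2035.74672) = 55.157 km
W6: √((-0.015·111.32)² + (-0.574·91.15)²) = √(2.78823 + 2737.39286) = 52.347 km
W7: √((-0.031·111.32)² + (0.397·91.15)²) = √(11.90885 + 1309.46640) = 36.351 km
Sorted: W2 (21.973 km) < W3 (25.730 km) < W7 (36.351 km) < W1 (50.019 km) < W6 (52.347 km) < W5 (55.157 km) < …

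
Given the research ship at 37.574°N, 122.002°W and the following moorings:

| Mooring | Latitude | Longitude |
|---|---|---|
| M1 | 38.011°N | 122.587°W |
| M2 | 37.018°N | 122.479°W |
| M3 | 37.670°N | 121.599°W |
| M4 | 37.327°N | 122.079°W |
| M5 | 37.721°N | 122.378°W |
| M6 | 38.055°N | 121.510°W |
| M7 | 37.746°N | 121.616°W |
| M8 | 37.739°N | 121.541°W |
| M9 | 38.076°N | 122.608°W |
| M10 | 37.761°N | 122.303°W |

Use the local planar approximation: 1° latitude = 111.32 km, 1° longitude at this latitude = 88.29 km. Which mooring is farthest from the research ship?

Distances from 37.574°N, 122.002°W:
M1: √((0.437·111.32)² + (-0.585·88.29)²) = √(2366.51504 + 2667.68635) = 70.952 km
M2: √((-0.556·111.32)² + (-0.477·88.29)²) = √(3830.85733 + 1773.61679) = 74.863 km
M3: √((0.096·111.32)² + (0.403·88.29)²) = √(114.20598 + 1265.99831) = 37.151 km
M4: √((-0.247·111.32)² + (-0.077·88.29)²) = √(756.03222 + 46.21729) = 28.324 km
M5: √((0.147·111.32)² + (-0.376·88.29)²) = √(267.78181 + 1102.04346) = 37.011 km
M6: √((0.481·111.32)² + (0.492·88.29)²) = √(2867.05846 + 1886.91892) = 68.949 km
M7: √((0.172·111.32)² + (0.386·88.29)²) = √(366.60914 + 1161.44231) = 39.090 km
M8: √((0.165·111.32)² + (0.461·88.29)²) = √(337.37608 + 1656.62757) = 44.654 km
M9: √((0.502·111.32)² + (-0.606·88.29)²) = √(3122.86945 + 2862.65019) = 77.366 km
M10: √((0.187·111.32)² + (-0.301·88.29)²) = √(433.34083 + 706.24604) = 33.758 km
Maximum: M9 at 77.366 km.

M9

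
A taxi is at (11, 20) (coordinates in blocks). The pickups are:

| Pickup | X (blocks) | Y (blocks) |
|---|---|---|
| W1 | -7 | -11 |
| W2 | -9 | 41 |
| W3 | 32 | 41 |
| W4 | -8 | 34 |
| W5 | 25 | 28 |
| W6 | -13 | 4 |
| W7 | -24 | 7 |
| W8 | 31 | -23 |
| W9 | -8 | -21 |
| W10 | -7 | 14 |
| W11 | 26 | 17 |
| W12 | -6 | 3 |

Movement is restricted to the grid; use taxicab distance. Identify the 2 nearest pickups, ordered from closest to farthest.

W11, W5

Distances from (11, 20):
W1: |-18| + |-31| = 18 + 31 = 49 blocks
W2: |-20| + |21| = 20 + 21 = 41 blocks
W3: |21| + |21| = 21 + 21 = 42 blocks
W4: |-19| + |14| = 19 + 14 = 33 blocks
W5: |14| + |8| = 14 + 8 = 22 blocks
W6: |-24| + |-16| = 24 + 16 = 40 blocks
W7: |-35| + |-13| = 35 + 13 = 48 blocks
W8: |20| + |-43| = 20 + 43 = 63 blocks
W9: |-19| + |-41| = 19 + 41 = 60 blocks
W10: |-18| + |-6| = 18 + 6 = 24 blocks
W11: |15| + |-3| = 15 + 3 = 18 blocks
W12: |-17| + |-17| = 17 + 17 = 34 blocks
Sorted: W11 (18 blocks) < W5 (22 blocks) < W10 (24 blocks) < W4 (33 blocks) < …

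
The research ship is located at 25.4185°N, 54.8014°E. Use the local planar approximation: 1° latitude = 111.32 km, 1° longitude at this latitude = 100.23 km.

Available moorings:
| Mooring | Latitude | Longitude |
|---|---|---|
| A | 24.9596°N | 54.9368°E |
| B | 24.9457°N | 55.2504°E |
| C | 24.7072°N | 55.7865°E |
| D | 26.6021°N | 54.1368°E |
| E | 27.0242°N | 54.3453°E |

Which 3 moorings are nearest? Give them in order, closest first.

A, B, C

Distances from 25.4185°N, 54.8014°E:
A: √((-0.4589·111.32)² + (0.1354·100.23)²) = √(2609.651478 + 184.175895) = 52.8567 km
B: √((-0.4728·111.32)² + (0.4490·100.23)²) = √(2770.137529 + 2025.294311) = 69.2491 km
C: √((-0.7113·111.32)² + (0.9851·100.23)²) = √(6269.775821 + 9748.910848) = 126.5650 km
D: √((1.1836·111.32)² + (-0.6646·100.23)²) = √(17360.263322 + 4437.272851) = 147.6399 km
E: √((1.6057·111.32)² + (-0.4561·100.23)²) = √(31950.319842 + 2089.852356) = 184.4998 km
Sorted: A (52.8567 km) < B (69.2491 km) < C (126.5650 km) < D (147.6399 km) < E (184.4998 km)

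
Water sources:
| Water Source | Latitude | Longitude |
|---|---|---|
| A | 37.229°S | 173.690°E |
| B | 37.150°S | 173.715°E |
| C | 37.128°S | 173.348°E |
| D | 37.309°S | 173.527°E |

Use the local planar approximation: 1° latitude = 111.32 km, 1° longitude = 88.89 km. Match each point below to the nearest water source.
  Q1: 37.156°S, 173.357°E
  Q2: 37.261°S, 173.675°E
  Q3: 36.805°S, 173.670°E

Q1→C; Q2→A; Q3→B

Q1 at 37.156°S, 173.357°E:
  A: 30.696 km
  B: 31.830 km
  C: 3.218 km
  D: 22.769 km
  → nearest: C (3.218 km)
Q2 at 37.261°S, 173.675°E:
  A: 3.804 km
  B: 12.858 km
  C: 32.620 km
  D: 14.199 km
  → nearest: A (3.804 km)
Q3 at 36.805°S, 173.670°E:
  A: 47.233 km
  B: 38.613 km
  C: 45.958 km
  D: 57.527 km
  → nearest: B (38.613 km)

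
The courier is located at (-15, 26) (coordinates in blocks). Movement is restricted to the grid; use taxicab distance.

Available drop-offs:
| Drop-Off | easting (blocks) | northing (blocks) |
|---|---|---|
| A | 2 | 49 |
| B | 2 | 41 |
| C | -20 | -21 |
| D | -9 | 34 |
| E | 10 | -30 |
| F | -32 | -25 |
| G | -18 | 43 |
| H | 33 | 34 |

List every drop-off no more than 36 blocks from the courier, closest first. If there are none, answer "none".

Distances from (-15, 26):
A: 40 blocks
B: 32 blocks
C: 52 blocks
D: 14 blocks
E: 81 blocks
F: 68 blocks
G: 20 blocks
H: 56 blocks
Threshold 36 blocks: D (14 blocks), G (20 blocks), B (32 blocks) are within range.

D, G, B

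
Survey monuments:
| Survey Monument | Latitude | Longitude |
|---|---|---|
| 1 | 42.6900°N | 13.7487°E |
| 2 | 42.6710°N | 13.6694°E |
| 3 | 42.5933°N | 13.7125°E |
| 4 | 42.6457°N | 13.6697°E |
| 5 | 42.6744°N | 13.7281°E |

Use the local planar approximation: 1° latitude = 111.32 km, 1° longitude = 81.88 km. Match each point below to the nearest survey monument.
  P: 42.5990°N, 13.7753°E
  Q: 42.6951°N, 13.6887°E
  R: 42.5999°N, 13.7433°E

P→3; Q→2; R→3

P at 42.5990°N, 13.7753°E:
  1: √((0.0910·111.32)² + (-0.0266·81.88)²) = √(102.619331 + 4.743719) = 10.3616 km
  2: √((0.0720·111.32)² + (-0.1059·81.88)²) = √(64.240866 + 75.187836) = 11.8080 km
  3: √((-0.0057·111.32)² + (-0.0628·81.88)²) = √(0.402621 + 26.440822) = 5.1811 km
  4: √((0.0467·111.32)² + (-0.1056·81.88)²) = √(27.025899 + 74.762446) = 10.0890 km
  5: √((0.0754·111.32)² + (-0.0472·81.88)²) = √(70.451312 + 14.936184) = 9.2405 km
  → nearest: 3 (5.1811 km)
Q at 42.6951°N, 13.6887°E:
  1: √((-0.0051·111.32)² + (0.0600·81.88)²) = √(0.322320 + 24.135604) = 4.9455 km
  2: √((-0.0241·111.32)² + (-0.0193·81.88)²) = √(7.197480 + 2.497298) = 3.1136 km
  3: √((-0.1018·111.32)² + (0.0238·81.88)²) = √(128.422746 + 3.797603) = 11.4987 km
  4: √((-0.0494·111.32)² + (-0.0190·81.88)²) = √(30.241289 + 2.420265) = 5.7150 km
  5: √((-0.0207·111.32)² + (0.0394·81.88)²) = √(5.309909 + 10.407541) = 3.9645 km
  → nearest: 2 (3.1136 km)
R at 42.5999°N, 13.7433°E:
  1: √((0.0901·111.32)² + (0.0054·81.88)²) = √(100.599536 + 0.195498) = 10.0397 km
  2: √((0.0711·111.32)² + (-0.0739·81.88)²) = √(62.644882 + 36.613778) = 9.9629 km
  3: √((-0.0066·111.32)² + (-0.0308·81.88)²) = √(0.539802 + 6.360000) = 2.6267 km
  4: √((0.0458·111.32)² + (-0.0736·81.88)²) = √(25.994254 + 36.317111) = 7.8938 km
  5: √((0.0745·111.32)² + (-0.0152·81.88)²) = √(68.779488 + 1.548969) = 8.3862 km
  → nearest: 3 (2.6267 km)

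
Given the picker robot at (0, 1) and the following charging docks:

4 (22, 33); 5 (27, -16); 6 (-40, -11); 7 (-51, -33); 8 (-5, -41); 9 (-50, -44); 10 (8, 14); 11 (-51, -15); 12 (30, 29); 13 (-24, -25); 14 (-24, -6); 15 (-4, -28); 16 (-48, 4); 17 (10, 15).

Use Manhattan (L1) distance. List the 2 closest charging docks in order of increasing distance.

10, 17

Distances from (0, 1):
4: |22| + |32| = 22 + 32 = 54
5: |27| + |-17| = 27 + 17 = 44
6: |-40| + |-12| = 40 + 12 = 52
7: |-51| + |-34| = 51 + 34 = 85
8: |-5| + |-42| = 5 + 42 = 47
9: |-50| + |-45| = 50 + 45 = 95
10: |8| + |13| = 8 + 13 = 21
11: |-51| + |-16| = 51 + 16 = 67
12: |30| + |28| = 30 + 28 = 58
13: |-24| + |-26| = 24 + 26 = 50
14: |-24| + |-7| = 24 + 7 = 31
15: |-4| + |-29| = 4 + 29 = 33
16: |-48| + |3| = 48 + 3 = 51
17: |10| + |14| = 10 + 14 = 24
Sorted: 10 (21) < 17 (24) < 14 (31) < 15 (33) < …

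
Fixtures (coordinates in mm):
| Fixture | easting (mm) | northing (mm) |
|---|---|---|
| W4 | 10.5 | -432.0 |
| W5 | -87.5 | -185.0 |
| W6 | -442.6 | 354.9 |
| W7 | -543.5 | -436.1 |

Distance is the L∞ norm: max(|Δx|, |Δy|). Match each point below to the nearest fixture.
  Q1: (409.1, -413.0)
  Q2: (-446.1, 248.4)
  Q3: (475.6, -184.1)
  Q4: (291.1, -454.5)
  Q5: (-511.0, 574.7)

Q1→W4; Q2→W6; Q3→W4; Q4→W4; Q5→W6

Q1 at (409.1, -413.0):
  W4: max(|-398.6|, |-19.0|) = 398.6 mm
  W5: max(|-496.6|, |228.0|) = 496.6 mm
  W6: max(|-851.7|, |767.9|) = 851.7 mm
  W7: max(|-952.6|, |-23.1|) = 952.6 mm
  → nearest: W4 (398.6 mm)
Q2 at (-446.1, 248.4):
  W4: max(|456.6|, |-680.4|) = 680.4 mm
  W5: max(|358.6|, |-433.4|) = 433.4 mm
  W6: max(|3.5|, |106.5|) = 106.5 mm
  W7: max(|-97.4|, |-684.5|) = 684.5 mm
  → nearest: W6 (106.5 mm)
Q3 at (475.6, -184.1):
  W4: max(|-465.1|, |-247.9|) = 465.1 mm
  W5: max(|-563.1|, |-0.9|) = 563.1 mm
  W6: max(|-918.2|, |539.0|) = 918.2 mm
  W7: max(|-1019.1|, |-252.0|) = 1019.1 mm
  → nearest: W4 (465.1 mm)
Q4 at (291.1, -454.5):
  W4: max(|-280.6|, |22.5|) = 280.6 mm
  W5: max(|-378.6|, |269.5|) = 378.6 mm
  W6: max(|-733.7|, |809.4|) = 809.4 mm
  W7: max(|-834.6|, |18.4|) = 834.6 mm
  → nearest: W4 (280.6 mm)
Q5 at (-511.0, 574.7):
  W4: max(|521.5|, |-1006.7|) = 1006.7 mm
  W5: max(|423.5|, |-759.7|) = 759.7 mm
  W6: max(|68.4|, |-219.8|) = 219.8 mm
  W7: max(|-32.5|, |-1010.8|) = 1010.8 mm
  → nearest: W6 (219.8 mm)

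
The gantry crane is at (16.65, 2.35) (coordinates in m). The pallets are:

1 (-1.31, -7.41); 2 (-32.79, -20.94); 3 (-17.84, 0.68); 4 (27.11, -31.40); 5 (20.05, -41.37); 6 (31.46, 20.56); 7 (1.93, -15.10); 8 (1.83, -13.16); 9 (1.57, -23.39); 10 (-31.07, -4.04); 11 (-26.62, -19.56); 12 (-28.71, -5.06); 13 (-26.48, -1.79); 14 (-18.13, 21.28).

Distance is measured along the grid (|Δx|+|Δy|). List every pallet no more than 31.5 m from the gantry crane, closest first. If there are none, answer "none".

1, 8

Distances from (16.65, 2.35):
1: 27.72 m
2: 72.73 m
3: 36.16 m
4: 44.21 m
5: 47.12 m
6: 33.02 m
7: 32.17 m
8: 30.33 m
9: 40.82 m
10: 54.11 m
11: 65.18 m
12: 52.77 m
13: 47.27 m
14: 53.71 m
Threshold 31.5 m: 1 (27.72 m), 8 (30.33 m) are within range.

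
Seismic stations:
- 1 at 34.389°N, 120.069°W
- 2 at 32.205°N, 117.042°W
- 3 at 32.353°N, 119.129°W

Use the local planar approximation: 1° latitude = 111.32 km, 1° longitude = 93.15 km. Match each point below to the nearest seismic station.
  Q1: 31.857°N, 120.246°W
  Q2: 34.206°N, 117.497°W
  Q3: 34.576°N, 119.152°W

Q1→3; Q2→2; Q3→1

Q1 at 31.857°N, 120.246°W:
  1: √((2.532·111.32)² + (0.177·93.15)²) = √(79446.32234 + 271.83931) = 282.344 km
  2: √((0.348·111.32)² + (3.204·93.15)²) = √(1500.73801 + 89073.95445) = 300.956 km
  3: √((0.496·111.32)² + (1.117·93.15)²) = √(3048.66530 + 10826.10076) = 117.791 km
  → nearest: 3 (117.791 km)
Q2 at 34.206°N, 117.497°W:
  1: √((0.183·111.32)² + (-2.572·93.15)²) = √(415.00046 + 57399.43889) = 240.446 km
  2: √((-2.001·111.32)² + (0.455·93.15)²) = √(49618.15056 + 1796.33988) = 226.748 km
  3: √((-1.853·111.32)² + (-1.632·93.15)²) = √(42549.77167 + 23110.32363) = 256.242 km
  → nearest: 2 (226.748 km)
Q3 at 34.576°N, 119.152°W:
  1: √((-0.187·111.32)² + (-0.917·93.15)²) = √(433.34083 + 7296.32868) = 87.919 km
  2: √((-2.371·111.32)² + (2.110·93.15)²) = √(69664.17579 + 38630.52666) = 329.082 km
  3: √((-2.223·111.32)² + (0.023·93.15)²) = √(61238.60947 + 4.59009) = 247.474 km
  → nearest: 1 (87.919 km)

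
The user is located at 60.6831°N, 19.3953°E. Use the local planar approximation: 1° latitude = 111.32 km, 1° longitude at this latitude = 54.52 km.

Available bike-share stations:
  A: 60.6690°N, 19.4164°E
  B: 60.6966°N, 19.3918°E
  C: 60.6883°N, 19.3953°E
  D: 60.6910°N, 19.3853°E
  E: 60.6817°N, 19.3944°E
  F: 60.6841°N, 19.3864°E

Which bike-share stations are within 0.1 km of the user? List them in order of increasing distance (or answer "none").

none

Distances from 60.6831°N, 19.3953°E:
A: √((-0.0141·111.32)² + (0.0211·54.52)²) = √(2.463682 + 1.323356) = 1.9460 km
B: √((0.0135·111.32)² + (-0.0035·54.52)²) = √(2.258468 + 0.036412) = 1.5149 km
C: √((0.0052·111.32)² + (0.0000·54.52)²) = √(0.335084 + 0.000000) = 0.5789 km
D: √((0.0079·111.32)² + (-0.0100·54.52)²) = √(0.773394 + 0.297243) = 1.0347 km
E: √((-0.0014·111.32)² + (-0.0009·54.52)²) = √(0.024289 + 0.002408) = 0.1634 km
F: √((0.0010·111.32)² + (-0.0089·54.52)²) = √(0.012392 + 0.235446) = 0.4978 km
Threshold 0.1 km: none within range.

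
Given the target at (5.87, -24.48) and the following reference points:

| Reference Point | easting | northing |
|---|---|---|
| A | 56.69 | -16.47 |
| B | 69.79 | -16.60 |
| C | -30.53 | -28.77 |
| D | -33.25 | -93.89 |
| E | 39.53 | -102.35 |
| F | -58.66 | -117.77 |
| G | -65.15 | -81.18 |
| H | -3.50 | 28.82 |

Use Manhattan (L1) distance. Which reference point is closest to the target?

Distances from (5.87, -24.48):
A: 58.83
B: 71.80
C: 40.69
D: 108.53
E: 111.53
F: 157.82
G: 127.72
H: 62.67
Minimum: C at 40.69.

C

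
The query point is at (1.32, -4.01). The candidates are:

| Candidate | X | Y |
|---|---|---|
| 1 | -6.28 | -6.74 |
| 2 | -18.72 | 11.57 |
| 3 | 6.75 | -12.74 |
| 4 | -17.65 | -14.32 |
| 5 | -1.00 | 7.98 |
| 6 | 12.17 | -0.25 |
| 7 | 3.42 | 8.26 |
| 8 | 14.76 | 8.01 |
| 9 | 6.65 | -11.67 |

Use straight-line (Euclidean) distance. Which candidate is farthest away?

Distances from (1.32, -4.01):
1: √((-7.60)² + (-2.73)²) = √(57.7600 + 7.4529) = 8.08
2: √((-20.04)² + (15.58)²) = √(401.6016 + 242.7364) = 25.38
3: √((5.43)² + (-8.73)²) = √(29.4849 + 76.2129) = 10.28
4: √((-18.97)² + (-10.31)²) = √(359.8609 + 106.2961) = 21.59
5: √((-2.32)² + (11.99)²) = √(5.3824 + 143.7601) = 12.21
6: √((10.85)² + (3.76)²) = √(117.7225 + 14.1376) = 11.48
7: √((2.10)² + (12.27)²) = √(4.4100 + 150.5529) = 12.45
8: √((13.44)² + (12.02)²) = √(180.6336 + 144.4804) = 18.03
9: √((5.33)² + (-7.66)²) = √(28.4089 + 58.6756) = 9.33
Maximum: 2 at 25.38.

2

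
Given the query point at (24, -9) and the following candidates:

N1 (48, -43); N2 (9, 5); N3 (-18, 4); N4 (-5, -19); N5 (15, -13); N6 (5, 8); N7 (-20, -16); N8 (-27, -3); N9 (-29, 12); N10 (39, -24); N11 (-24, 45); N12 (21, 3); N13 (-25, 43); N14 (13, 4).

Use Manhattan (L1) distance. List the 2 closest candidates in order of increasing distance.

Distances from (24, -9):
N1: 58
N2: 29
N3: 55
N4: 39
N5: 13
N6: 36
N7: 51
N8: 57
N9: 74
N10: 30
N11: 102
N12: 15
N13: 101
N14: 24
Sorted: N5 (13) < N12 (15) < N14 (24) < N2 (29) < …

N5, N12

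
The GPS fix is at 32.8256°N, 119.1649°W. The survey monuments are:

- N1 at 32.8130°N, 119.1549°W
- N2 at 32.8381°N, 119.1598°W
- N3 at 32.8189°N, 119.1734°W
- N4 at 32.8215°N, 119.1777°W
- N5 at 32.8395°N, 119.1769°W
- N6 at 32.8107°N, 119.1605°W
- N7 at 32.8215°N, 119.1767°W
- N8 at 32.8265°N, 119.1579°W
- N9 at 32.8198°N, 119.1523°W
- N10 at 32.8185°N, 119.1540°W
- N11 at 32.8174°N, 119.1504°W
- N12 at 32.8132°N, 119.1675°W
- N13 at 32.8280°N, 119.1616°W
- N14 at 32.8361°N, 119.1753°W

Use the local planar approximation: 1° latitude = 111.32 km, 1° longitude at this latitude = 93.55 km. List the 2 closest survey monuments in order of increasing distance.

N13, N8

Distances from 32.8256°N, 119.1649°W:
N1: √((-0.0126·111.32)² + (0.0100·93.55)²) = √(1.967377 + 0.875160) = 1.6860 km
N2: √((0.0125·111.32)² + (0.0051·93.55)²) = √(1.936272 + 0.227629) = 1.4710 km
N3: √((-0.0067·111.32)² + (-0.0085·93.55)²) = √(0.556283 + 0.632303) = 1.0902 km
N4: √((-0.0041·111.32)² + (-0.0128·93.55)²) = √(0.208312 + 1.433863) = 1.2815 km
N5: √((0.0139·111.32)² + (-0.0120·93.55)²) = √(2.394286 + 1.260231) = 1.9117 km
N6: √((-0.0149·111.32)² + (0.0044·93.55)²) = √(2.751180 + 0.169431) = 1.7090 km
N7: √((-0.0041·111.32)² + (-0.0118·93.55)²) = √(0.208312 + 1.218573) = 1.1945 km
N8: √((0.0009·111.32)² + (0.0070·93.55)²) = √(0.010038 + 0.428829) = 0.6625 km
N9: √((-0.0058·111.32)² + (0.0126·93.55)²) = √(0.416872 + 1.389404) = 1.3440 km
N10: √((-0.0071·111.32)² + (0.0109·93.55)²) = √(0.624688 + 1.039778) = 1.2901 km
N11: √((-0.0082·111.32)² + (0.0145·93.55)²) = √(0.833248 + 1.840024) = 1.6350 km
N12: √((-0.0124·111.32)² + (-0.0026·93.55)²) = √(1.905416 + 0.059161) = 1.4016 km
N13: √((0.0024·111.32)² + (0.0033·93.55)²) = √(0.071379 + 0.095305) = 0.4083 km
N14: √((0.0105·111.32)² + (-0.0104·93.55)²) = √(1.366234 + 0.946573) = 1.5208 km
Sorted: N13 (0.4083 km) < N8 (0.6625 km) < N3 (1.0902 km) < N7 (1.1945 km) < …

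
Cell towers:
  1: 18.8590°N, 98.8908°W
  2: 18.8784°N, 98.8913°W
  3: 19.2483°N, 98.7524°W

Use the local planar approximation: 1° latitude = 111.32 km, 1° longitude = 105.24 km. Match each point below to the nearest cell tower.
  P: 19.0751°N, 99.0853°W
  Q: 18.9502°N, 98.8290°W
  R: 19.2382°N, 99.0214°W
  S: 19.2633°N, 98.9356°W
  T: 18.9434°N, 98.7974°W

P→2; Q→2; R→3; S→3; T→2

P at 19.0751°N, 99.0853°W:
  1: √((-0.2161·111.32)² + (0.1945·105.24)²) = √(578.703260 + 418.987330) = 31.5862 km
  2: √((-0.1967·111.32)² + (0.1940·105.24)²) = √(479.463018 + 416.835922) = 29.9383 km
  3: √((0.1732·111.32)² + (0.3329·105.24)²) = √(371.742462 + 1227.408903) = 39.9894 km
  → nearest: 2 (29.9383 km)
Q at 18.9502°N, 98.8290°W:
  1: √((-0.0912·111.32)² + (-0.0618·105.24)²) = √(103.070901 + 42.299831) = 12.0570 km
  2: √((-0.0718·111.32)² + (-0.0623·105.24)²) = √(63.884468 + 42.987063) = 10.3379 km
  3: √((0.2981·111.32)² + (0.0766·105.24)²) = √(1101.210509 + 64.985912) = 34.1496 km
  → nearest: 2 (10.3379 km)
R at 19.2382°N, 99.0214°W:
  1: √((-0.3792·111.32)² + (0.1306·105.24)²) = √(1781.898871 + 188.906992) = 44.3938 km
  2: √((-0.3598·111.32)² + (0.1301·105.24)²) = √(1604.237682 + 187.463306) = 42.3285 km
  3: √((0.0101·111.32)² + (0.2690·105.24)²) = √(1.264122 + 801.431187) = 28.3319 km
  → nearest: 3 (28.3319 km)
S at 19.2633°N, 98.9356°W:
  1: √((-0.4043·111.32)² + (0.0448·105.24)²) = √(2025.600885 + 22.228886) = 45.2530 km
  2: √((-0.3849·111.32)² + (0.0443·105.24)²) = √(1835.871236 + 21.735475) = 43.1000 km
  3: √((-0.0150·111.32)² + (0.1832·105.24)²) = √(2.788232 + 371.717166) = 19.3521 km
  → nearest: 3 (19.3521 km)
T at 18.9434°N, 98.7974°W:
  1: √((-0.0844·111.32)² + (-0.0934·105.24)²) = √(88.273691 + 96.617419) = 13.5975 km
  2: √((-0.0650·111.32)² + (-0.0939·105.24)²) = √(52.356802 + 97.654636) = 12.2479 km
  3: √((0.3049·111.32)² + (0.0450·105.24)²) = √(1152.023250 + 22.427802) = 34.2703 km
  → nearest: 2 (12.2479 km)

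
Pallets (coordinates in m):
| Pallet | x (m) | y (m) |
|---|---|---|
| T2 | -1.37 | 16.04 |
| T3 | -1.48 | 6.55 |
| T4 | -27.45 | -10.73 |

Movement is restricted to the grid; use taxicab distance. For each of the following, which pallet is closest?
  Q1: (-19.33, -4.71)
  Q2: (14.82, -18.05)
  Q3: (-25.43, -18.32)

Q1 at (-19.33, -4.71):
  T2: |17.96| + |20.75| = 17.96 + 20.75 = 38.71 m
  T3: |17.85| + |11.26| = 17.85 + 11.26 = 29.11 m
  T4: |-8.12| + |-6.02| = 8.12 + 6.02 = 14.14 m
  → nearest: T4 (14.14 m)
Q2 at (14.82, -18.05):
  T2: |-16.19| + |34.09| = 16.19 + 34.09 = 50.28 m
  T3: |-16.30| + |24.60| = 16.30 + 24.60 = 40.90 m
  T4: |-42.27| + |7.32| = 42.27 + 7.32 = 49.59 m
  → nearest: T3 (40.90 m)
Q3 at (-25.43, -18.32):
  T2: |24.06| + |34.36| = 24.06 + 34.36 = 58.42 m
  T3: |23.95| + |24.87| = 23.95 + 24.87 = 48.82 m
  T4: |-2.02| + |7.59| = 2.02 + 7.59 = 9.61 m
  → nearest: T4 (9.61 m)

Q1→T4; Q2→T3; Q3→T4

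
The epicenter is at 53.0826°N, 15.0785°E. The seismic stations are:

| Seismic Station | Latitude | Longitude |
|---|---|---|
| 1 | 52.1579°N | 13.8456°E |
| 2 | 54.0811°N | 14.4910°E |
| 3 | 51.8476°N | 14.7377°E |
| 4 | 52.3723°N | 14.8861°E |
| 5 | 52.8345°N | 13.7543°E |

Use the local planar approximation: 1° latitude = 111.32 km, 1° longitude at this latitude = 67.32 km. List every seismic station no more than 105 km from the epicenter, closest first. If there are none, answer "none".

Distances from 53.0826°N, 15.0785°E:
1: √((-0.9247·111.32)² + (-1.2329·67.32)²) = √(10596.150317 + 6888.805449) = 132.2307 km
2: √((0.9985·111.32)² + (-0.5875·67.32)²) = √(12354.993855 + 1564.242050) = 117.9798 km
3: √((-1.2350·111.32)² + (-0.3408·67.32)²) = √(18900.805392 + 526.365464) = 139.3814 km
4: √((-0.7103·111.32)² + (-0.1924·67.32)²) = √(6252.159152 + 167.763837) = 80.1244 km
5: √((-0.2481·111.32)² + (-1.3242·67.32)²) = √(762.781100 + 7946.856699) = 93.3254 km
Threshold 105 km: 4 (80.1244 km), 5 (93.3254 km) are within range.

4, 5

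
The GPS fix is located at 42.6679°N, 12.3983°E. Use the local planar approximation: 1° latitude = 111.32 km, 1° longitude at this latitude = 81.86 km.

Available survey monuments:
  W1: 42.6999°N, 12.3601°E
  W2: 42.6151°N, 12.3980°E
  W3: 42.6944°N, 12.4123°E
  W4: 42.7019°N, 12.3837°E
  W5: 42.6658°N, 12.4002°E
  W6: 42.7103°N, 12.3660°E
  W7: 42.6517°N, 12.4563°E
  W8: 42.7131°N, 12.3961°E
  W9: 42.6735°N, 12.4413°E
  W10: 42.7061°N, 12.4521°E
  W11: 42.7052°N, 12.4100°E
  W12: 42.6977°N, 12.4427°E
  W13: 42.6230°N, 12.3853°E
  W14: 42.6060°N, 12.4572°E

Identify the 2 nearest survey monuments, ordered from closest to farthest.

W5, W3

Distances from 42.6679°N, 12.3983°E:
W1: √((0.0320·111.32)² + (-0.0382·81.86)²) = √(12.689554 + 9.778454) = 4.7400 km
W2: √((-0.0528·111.32)² + (-0.0003·81.86)²) = √(34.547310 + 0.000603) = 5.8777 km
W3: √((0.0265·111.32)² + (0.0140·81.86)²) = √(8.702382 + 1.313408) = 3.1648 km
W4: √((0.0340·111.32)² + (-0.0146·81.86)²) = √(14.325317 + 1.428398) = 3.9691 km
W5: √((-0.0021·111.32)² + (0.0019·81.86)²) = √(0.054649 + 0.024191) = 0.2808 km
W6: √((0.0424·111.32)² + (-0.0323·81.86)²) = √(22.278098 + 6.991148) = 5.4101 km
W7: √((-0.0162·111.32)² + (0.0580·81.86)²) = √(3.252194 + 22.542364) = 5.0788 km
W8: √((0.0452·111.32)² + (-0.0022·81.86)²) = √(25.317643 + 0.032433) = 5.0349 km
W9: √((0.0056·111.32)² + (0.0430·81.86)²) = √(0.388618 + 12.390259) = 3.5748 km
W10: √((0.0382·111.32)² + (0.0538·81.86)²) = √(18.083110 + 19.395815) = 6.1220 km
W11: √((0.0373·111.32)² + (0.0117·81.86)²) = √(17.241064 + 0.917308) = 4.2613 km
W12: √((0.0298·111.32)² + (0.0444·81.86)²) = √(11.004718 + 13.210201) = 4.9209 km
W13: √((-0.0449·111.32)² + (-0.0130·81.86)²) = √(24.982683 + 1.132479) = 5.1103 km
W14: √((-0.0619·111.32)² + (0.0589·81.86)²) = √(47.481857 + 23.247383) = 8.4101 km
Sorted: W5 (0.2808 km) < W3 (3.1648 km) < W9 (3.5748 km) < W4 (3.9691 km) < …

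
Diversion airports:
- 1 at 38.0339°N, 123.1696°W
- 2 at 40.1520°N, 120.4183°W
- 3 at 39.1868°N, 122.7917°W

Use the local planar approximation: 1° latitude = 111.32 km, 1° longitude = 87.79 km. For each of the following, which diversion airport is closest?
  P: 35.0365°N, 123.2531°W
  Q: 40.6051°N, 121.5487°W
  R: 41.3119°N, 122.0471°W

P→1; Q→2; R→2

P at 35.0365°N, 123.2531°W:
  1: √((2.9974·111.32)² + (0.0835·87.79)²) = √(111336.047949 + 53.735717) = 333.7511 km
  2: √((5.1155·111.32)² + (2.8348·87.79)²) = √(324281.798750 + 61934.829481) = 621.4633 km
  3: √((4.1503·111.32)² + (0.4614·87.79)²) = √(213454.530034 + 1640.760826) = 463.7837 km
  → nearest: 1 (333.7511 km)
Q at 40.6051°N, 121.5487°W:
  1: √((-2.5712·111.32)² + (-1.6209·87.79)²) = √(81925.313917 + 20248.951612) = 319.6471 km
  2: √((-0.4531·111.32)² + (1.1304·87.79)²) = √(2544.102002 + 9848.144124) = 111.3205 km
  3: √((-1.4183·111.32)² + (-1.2430·87.79)²) = √(24927.722485 + 11907.822582) = 191.9259 km
  → nearest: 2 (111.3205 km)
R at 41.3119°N, 122.0471°W:
  1: √((-3.2780·111.32)² + (-1.1225·87.79)²) = √(133157.089456 + 9710.974135) = 377.9789 km
  2: √((-1.1599·111.32)² + (1.6288·87.79)²) = √(16671.991960 + 20446.812730) = 192.6624 km
  3: √((-2.1251·111.32)² + (-0.7446·87.79)²) = √(55963.534809 + 4273.032164) = 245.4314 km
  → nearest: 2 (192.6624 km)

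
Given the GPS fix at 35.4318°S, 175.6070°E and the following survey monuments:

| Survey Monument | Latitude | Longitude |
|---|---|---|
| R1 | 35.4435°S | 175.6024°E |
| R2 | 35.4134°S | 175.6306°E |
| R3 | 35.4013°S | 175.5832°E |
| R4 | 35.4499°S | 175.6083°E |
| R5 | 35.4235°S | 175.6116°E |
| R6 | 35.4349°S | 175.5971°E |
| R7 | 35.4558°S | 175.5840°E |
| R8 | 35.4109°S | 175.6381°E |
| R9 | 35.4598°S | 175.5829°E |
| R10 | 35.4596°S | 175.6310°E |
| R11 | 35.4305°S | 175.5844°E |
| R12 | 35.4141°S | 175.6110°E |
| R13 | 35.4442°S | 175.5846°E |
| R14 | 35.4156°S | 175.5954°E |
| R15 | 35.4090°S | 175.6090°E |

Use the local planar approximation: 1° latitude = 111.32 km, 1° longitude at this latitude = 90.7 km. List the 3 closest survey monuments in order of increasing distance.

R6, R5, R1

Distances from 35.4318°S, 175.6070°E:
R1: √((-0.0117·111.32)² + (-0.0046·90.7)²) = √(1.696360 + 0.174073) = 1.3676 km
R2: √((0.0184·111.32)² + (0.0236·90.7)²) = √(4.195484 + 4.581826) = 2.9627 km
R3: √((0.0305·111.32)² + (-0.0238·90.7)²) = √(11.527790 + 4.659813) = 4.0234 km
R4: √((-0.0181·111.32)² + (0.0013·90.7)²) = √(4.059790 + 0.013903) = 2.0183 km
R5: √((0.0083·111.32)² + (0.0046·90.7)²) = √(0.853695 + 0.174073) = 1.0138 km
R6: √((-0.0031·111.32)² + (-0.0099·90.7)²) = √(0.119088 + 0.806278) = 0.9620 km
R7: √((-0.0240·111.32)² + (-0.0230·90.7)²) = √(7.137874 + 4.351813) = 3.3896 km
R8: √((0.0209·111.32)² + (0.0311·90.7)²) = √(5.413012 + 7.956743) = 3.6565 km
R9: √((-0.0280·111.32)² + (-0.0241·90.7)²) = √(9.715440 + 4.778028) = 3.8070 km
R10: √((-0.0278·111.32)² + (0.0240·90.7)²) = √(9.577143 + 4.738458) = 3.7836 km
R11: √((0.0013·111.32)² + (-0.0226·90.7)²) = √(0.020943 + 4.201762) = 2.0549 km
R12: √((0.0177·111.32)² + (0.0040·90.7)²) = √(3.882334 + 0.131624) = 2.0035 km
R13: √((-0.0124·111.32)² + (-0.0224·90.7)²) = √(1.905416 + 4.127724) = 2.4562 km
R14: √((0.0162·111.32)² + (-0.0116·90.7)²) = √(3.252194 + 1.106956) = 2.0879 km
R15: √((0.0228·111.32)² + (0.0020·90.7)²) = √(6.441931 + 0.032906) = 2.5446 km
Sorted: R6 (0.9620 km) < R5 (1.0138 km) < R1 (1.3676 km) < R12 (2.0035 km) < R4 (2.0183 km) < …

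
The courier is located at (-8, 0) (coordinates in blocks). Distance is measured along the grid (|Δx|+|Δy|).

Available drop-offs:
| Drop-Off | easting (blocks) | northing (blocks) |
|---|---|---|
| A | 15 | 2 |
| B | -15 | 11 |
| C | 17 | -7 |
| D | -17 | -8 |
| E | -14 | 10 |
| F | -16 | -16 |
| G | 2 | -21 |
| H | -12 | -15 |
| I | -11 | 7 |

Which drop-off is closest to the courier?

I

Distances from (-8, 0):
A: |23| + |2| = 23 + 2 = 25 blocks
B: |-7| + |11| = 7 + 11 = 18 blocks
C: |25| + |-7| = 25 + 7 = 32 blocks
D: |-9| + |-8| = 9 + 8 = 17 blocks
E: |-6| + |10| = 6 + 10 = 16 blocks
F: |-8| + |-16| = 8 + 16 = 24 blocks
G: |10| + |-21| = 10 + 21 = 31 blocks
H: |-4| + |-15| = 4 + 15 = 19 blocks
I: |-3| + |7| = 3 + 7 = 10 blocks
Minimum: I at 10 blocks.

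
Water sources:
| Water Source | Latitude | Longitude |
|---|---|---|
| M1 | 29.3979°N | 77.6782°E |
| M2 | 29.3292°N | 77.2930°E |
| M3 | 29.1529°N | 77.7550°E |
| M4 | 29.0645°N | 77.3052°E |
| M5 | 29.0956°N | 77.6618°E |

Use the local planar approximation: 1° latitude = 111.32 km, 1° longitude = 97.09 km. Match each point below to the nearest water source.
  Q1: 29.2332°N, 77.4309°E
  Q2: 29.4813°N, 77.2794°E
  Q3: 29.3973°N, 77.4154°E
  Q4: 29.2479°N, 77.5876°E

Q1→M2; Q2→M2; Q3→M2; Q4→M5

Q1 at 29.2332°N, 77.4309°E:
  M1: 30.2101 km
  M2: 17.1308 km
  M3: 32.7119 km
  M4: 22.3969 km
  M5: 27.1514 km
  → nearest: M2 (17.1308 km)
Q2 at 29.4813°N, 77.2794°E:
  M1: 39.8170 km
  M2: 16.9832 km
  M3: 58.8954 km
  M4: 46.4657 km
  M5: 56.7621 km
  → nearest: M2 (16.9832 km)
Q3 at 29.3973°N, 77.4154°E:
  M1: 25.5153 km
  M2: 14.0959 km
  M3: 42.7474 km
  M4: 38.5613 km
  M5: 41.2344 km
  → nearest: M2 (14.0959 km)
Q4 at 29.2479°N, 77.5876°E:
  M1: 18.8732 km
  M2: 30.0004 km
  M3: 19.3906 km
  M4: 34.1844 km
  M5: 18.4211 km
  → nearest: M5 (18.4211 km)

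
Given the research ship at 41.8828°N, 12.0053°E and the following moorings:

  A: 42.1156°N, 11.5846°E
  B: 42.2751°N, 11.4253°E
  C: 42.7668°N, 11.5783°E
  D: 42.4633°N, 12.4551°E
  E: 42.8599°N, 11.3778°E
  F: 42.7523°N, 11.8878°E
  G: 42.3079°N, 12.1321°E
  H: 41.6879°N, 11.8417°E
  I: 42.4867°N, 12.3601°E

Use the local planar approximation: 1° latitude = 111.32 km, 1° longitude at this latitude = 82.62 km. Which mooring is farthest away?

Distances from 41.8828°N, 12.0053°E:
A: √((0.2328·111.32)² + (-0.4207·82.62)²) = √(671.602567 + 1208.134831) = 43.3559 km
B: √((0.3923·111.32)² + (-0.5800·82.62)²) = √(1907.141917 + 2296.288064) = 64.8339 km
C: √((0.8840·111.32)² + (-0.4270·82.62)²) = √(9683.914031 + 1244.589496) = 104.5395 km
D: √((0.5805·111.32)² + (0.4498·82.62)²) = √(4175.907244 + 1381.049622) = 74.5450 km
E: √((0.9771·111.32)² + (-0.6275·82.62)²) = √(11831.080841 + 2687.805520) = 120.4943 km
F: √((0.8695·111.32)² + (-0.1175·82.62)²) = √(9368.834517 + 94.242352) = 97.2783 km
G: √((0.4251·111.32)² + (0.1268·82.62)²) = √(2239.384177 + 109.751102) = 48.4679 km
H: √((-0.1949·111.32)² + (-0.1636·82.62)²) = √(470.728045 + 182.699341) = 25.5622 km
I: √((0.6039·111.32)² + (0.3548·82.62)²) = √(4519.354975 + 859.285738) = 73.3392 km
Maximum: E at 120.4943 km.

E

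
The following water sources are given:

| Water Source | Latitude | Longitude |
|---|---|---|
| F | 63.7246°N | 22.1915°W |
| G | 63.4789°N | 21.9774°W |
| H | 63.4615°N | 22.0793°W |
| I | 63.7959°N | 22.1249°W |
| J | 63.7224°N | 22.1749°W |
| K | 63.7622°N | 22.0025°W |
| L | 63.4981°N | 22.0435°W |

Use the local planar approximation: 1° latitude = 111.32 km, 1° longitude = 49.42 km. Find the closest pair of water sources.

F and J

Pairwise distances:
F–J: 0.8561 km
G–L: 3.9038 km
H–L: 4.4419 km
G–H: 5.3956 km
I–K: 7.1179 km
I–J: 8.5470 km
F–I: 8.5925 km
J–K: 9.6031 km
F–K: 10.2353 km
J–L: 25.7997 km
F–L: 26.2534 km
G–J: 28.8101 km
F–G: 29.3266 km
H–J: 29.4252 km
K–L: 29.4694 km
F–H: 29.8086 km
G–K: 31.5613 km
I–L: 33.3943 km
H–K: 33.6884 km
G–I: 36.0335 km
H–I: 37.2936 km
Closest pair: F–J at 0.8561 km.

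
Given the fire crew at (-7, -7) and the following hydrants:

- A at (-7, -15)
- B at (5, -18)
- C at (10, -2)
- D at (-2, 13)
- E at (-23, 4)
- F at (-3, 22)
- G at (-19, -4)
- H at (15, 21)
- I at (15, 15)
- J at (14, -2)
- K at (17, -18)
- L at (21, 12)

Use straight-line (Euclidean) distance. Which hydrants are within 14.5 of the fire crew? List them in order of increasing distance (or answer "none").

A, G

Distances from (-7, -7):
A: 8.0
B: 16.3
C: 17.7
D: 20.6
E: 19.4
F: 29.3
G: 12.4
H: 35.6
I: 31.1
J: 21.6
K: 26.4
L: 33.8
Threshold 14.5: A (8.0), G (12.4) are within range.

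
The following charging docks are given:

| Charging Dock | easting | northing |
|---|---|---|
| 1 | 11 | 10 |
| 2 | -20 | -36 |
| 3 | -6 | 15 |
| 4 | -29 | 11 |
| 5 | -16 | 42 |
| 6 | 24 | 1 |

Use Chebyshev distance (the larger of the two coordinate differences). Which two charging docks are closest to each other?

Pairwise distances:
1–6: 13
1–3: 17
3–4: 23
3–5: 27
3–6: 30
4–5: 31
1–5: 32
1–4: 40
5–6: 41
2–6: 44
1–2: 46
2–4: 47
2–3: 51
4–6: 53
2–5: 78
Closest pair: 1–6 at 13.

1 and 6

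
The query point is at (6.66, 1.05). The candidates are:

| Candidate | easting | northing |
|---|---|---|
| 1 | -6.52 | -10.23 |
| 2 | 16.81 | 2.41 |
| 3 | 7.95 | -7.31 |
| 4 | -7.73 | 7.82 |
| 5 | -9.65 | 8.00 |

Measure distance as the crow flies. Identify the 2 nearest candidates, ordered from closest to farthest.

3, 2

Distances from (6.66, 1.05):
1: √((-13.18)² + (-11.28)²) = √(173.7124 + 127.2384) = 17.35
2: √((10.15)² + (1.36)²) = √(103.0225 + 1.8496) = 10.24
3: √((1.29)² + (-8.36)²) = √(1.6641 + 69.8896) = 8.46
4: √((-14.39)² + (6.77)²) = √(207.0721 + 45.8329) = 15.90
5: √((-16.31)² + (6.95)²) = √(266.0161 + 48.3025) = 17.73
Sorted: 3 (8.46) < 2 (10.24) < 4 (15.90) < 1 (17.35) < …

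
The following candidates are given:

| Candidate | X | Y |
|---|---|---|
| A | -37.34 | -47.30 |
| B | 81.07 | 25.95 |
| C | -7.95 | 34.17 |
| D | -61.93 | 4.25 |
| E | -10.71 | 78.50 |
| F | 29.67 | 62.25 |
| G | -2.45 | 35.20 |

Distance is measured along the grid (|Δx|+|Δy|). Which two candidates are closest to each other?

Pairwise distances:
C–G: |5.50| + |1.03| = 5.50 + 1.03 = 6.53
C–E: |-2.76| + |44.33| = 2.76 + 44.33 = 47.09
E–G: |8.26| + |-43.30| = 8.26 + 43.30 = 51.56
E–F: |40.38| + |-16.25| = 40.38 + 16.25 = 56.63
F–G: |-32.12| + |-27.05| = 32.12 + 27.05 = 59.17
C–F: |37.62| + |28.08| = 37.62 + 28.08 = 65.70
A–D: |-24.59| + |51.55| = 24.59 + 51.55 = 76.14
C–D: |-53.98| + |-29.92| = 53.98 + 29.92 = 83.90
B–F: |-51.40| + |36.30| = 51.40 + 36.30 = 87.70
D–G: |59.48| + |30.95| = 59.48 + 30.95 = 90.43
B–G: |-83.52| + |9.25| = 83.52 + 9.25 = 92.77
B–C: |-89.02| + |8.22| = 89.02 + 8.22 = 97.24
A–C: |29.39| + |81.47| = 29.39 + 81.47 = 110.86
A–G: |34.89| + |82.50| = 34.89 + 82.50 = 117.39
D–E: |51.22| + |74.25| = 51.22 + 74.25 = 125.47
B–E: |-91.78| + |52.55| = 91.78 + 52.55 = 144.33
D–F: |91.60| + |58.00| = 91.60 + 58.00 = 149.60
A–E: |26.63| + |125.80| = 26.63 + 125.80 = 152.43
B–D: |-143.00| + |-21.70| = 143.00 + 21.70 = 164.70
A–F: |67.01| + |109.55| = 67.01 + 109.55 = 176.56
A–B: |118.41| + |73.25| = 118.41 + 73.25 = 191.66
Closest pair: C–G at 6.53.

C and G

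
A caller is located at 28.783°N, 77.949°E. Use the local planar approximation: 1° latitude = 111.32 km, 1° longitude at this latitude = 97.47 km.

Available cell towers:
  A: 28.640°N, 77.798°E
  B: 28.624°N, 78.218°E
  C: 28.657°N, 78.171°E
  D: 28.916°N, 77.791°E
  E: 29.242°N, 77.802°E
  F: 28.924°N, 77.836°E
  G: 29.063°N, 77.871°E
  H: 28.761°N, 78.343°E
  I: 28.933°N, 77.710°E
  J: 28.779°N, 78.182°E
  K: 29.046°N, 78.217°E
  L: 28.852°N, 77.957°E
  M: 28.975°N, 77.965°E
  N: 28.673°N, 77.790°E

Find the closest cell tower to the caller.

Distances from 28.783°N, 77.949°E:
A: √((-0.143·111.32)² + (-0.151·97.47)²) = √(253.40692 + 216.61864) = 21.680 km
B: √((-0.159·111.32)² + (0.269·97.47)²) = √(313.28575 + 687.45851) = 31.635 km
C: √((-0.126·111.32)² + (0.222·97.47)²) = √(196.73765 + 468.21776) = 25.787 km
D: √((0.133·111.32)² + (-0.158·97.47)²) = √(219.20461 + 237.16801) = 21.363 km
E: √((0.459·111.32)² + (-0.147·97.47)²) = √(2610.78895 + 205.29416) = 53.067 km
F: √((0.141·111.32)² + (-0.113·97.47)²) = √(246.36818 + 121.31062) = 19.175 km
G: √((0.280·111.32)² + (-0.078·97.47)²) = √(971.54396 + 57.80044) = 32.083 km
H: √((-0.022·111.32)² + (0.394·97.47)²) = √(5.99780 + 1474.80423) = 38.481 km
I: √((0.150·111.32)² + (-0.239·97.47)²) = √(278.82320 + 542.67240) = 28.662 km
J: √((-0.004·111.32)² + (0.233·97.47)²) = √(0.19827 + 515.76726) = 22.715 km
K: √((0.263·111.32)² + (0.268·97.47)²) = √(857.15210 + 682.35679) = 39.237 km
L: √((0.069·111.32)² + (0.008·97.47)²) = √(58.99899 + 0.60803) = 7.721 km
M: √((0.192·111.32)² + (0.016·97.47)²) = √(456.82394 + 2.43210) = 21.430 km
N: √((-0.110·111.32)² + (-0.159·97.47)²) = √(149.94492 + 240.17964) = 19.752 km
Minimum: L at 7.721 km.

L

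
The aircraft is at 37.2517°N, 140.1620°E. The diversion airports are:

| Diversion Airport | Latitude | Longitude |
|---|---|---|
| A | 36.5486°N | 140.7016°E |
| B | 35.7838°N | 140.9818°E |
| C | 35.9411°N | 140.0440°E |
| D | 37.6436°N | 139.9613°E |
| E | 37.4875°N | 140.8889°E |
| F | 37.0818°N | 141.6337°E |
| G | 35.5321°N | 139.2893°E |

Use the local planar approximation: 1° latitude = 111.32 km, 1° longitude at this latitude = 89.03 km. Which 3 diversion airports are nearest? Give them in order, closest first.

Distances from 37.2517°N, 140.1620°E:
A: 91.8365 km
B: 178.9659 km
C: 146.2737 km
D: 47.1437 km
E: 69.8368 km
F: 132.3835 km
G: 206.5929 km
Sorted: D (47.1437 km) < E (69.8368 km) < A (91.8365 km) < F (132.3835 km) < C (146.2737 km) < …

D, E, A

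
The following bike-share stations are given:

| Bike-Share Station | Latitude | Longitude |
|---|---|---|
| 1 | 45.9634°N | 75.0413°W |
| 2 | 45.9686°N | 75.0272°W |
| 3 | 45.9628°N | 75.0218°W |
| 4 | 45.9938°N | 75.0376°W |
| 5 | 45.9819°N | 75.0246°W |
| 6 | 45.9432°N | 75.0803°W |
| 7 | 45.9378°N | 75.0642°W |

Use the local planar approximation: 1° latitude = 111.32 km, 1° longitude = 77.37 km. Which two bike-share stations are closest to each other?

Pairwise distances:
2–3: √((-0.0058·111.32)² + (0.0054·77.37)²) = √(0.416872 + 0.174555) = 0.7690 km
1–2: √((0.0052·111.32)² + (0.0141·77.37)²) = √(0.335084 + 1.190100) = 1.2350 km
6–7: √((-0.0054·111.32)² + (0.0161·77.37)²) = √(0.361355 + 1.551661) = 1.3831 km
2–5: √((0.0133·111.32)² + (0.0026·77.37)²) = √(2.192046 + 0.040466) = 1.4942 km
1–3: √((-0.0006·111.32)² + (0.0195·77.37)²) = √(0.004461 + 2.276221) = 1.5102 km
4–5: √((-0.0119·111.32)² + (0.0130·77.37)²) = √(1.754851 + 1.011654) = 1.6633 km
3–5: √((0.0191·111.32)² + (-0.0028·77.37)²) = √(4.520777 + 0.046931) = 2.1372 km
1–5: √((0.0185·111.32)² + (0.0167·77.37)²) = √(4.241211 + 1.669468) = 2.4312 km
2–4: √((0.0252·111.32)² + (-0.0104·77.37)²) = √(7.869506 + 0.647458) = 2.9184 km
1–7: √((-0.0256·111.32)² + (-0.0229·77.37)²) = √(8.121314 + 3.139180) = 3.3557 km
1–4: √((0.0304·111.32)² + (0.0037·77.37)²) = √(11.452322 + 0.081950) = 3.3962 km
3–4: √((0.0310·111.32)² + (-0.0158·77.37)²) = √(11.908849 + 1.494374) = 3.6610 km
1–6: √((-0.0202·111.32)² + (-0.0390·77.37)²) = √(5.056490 + 9.104884) = 3.7632 km
3–7: √((-0.0250·111.32)² + (-0.0424·77.37)²) = √(7.745089 + 10.761602) = 4.3019 km
2–7: √((-0.0308·111.32)² + (-0.0370·77.37)²) = √(11.755682 + 8.194994) = 4.4666 km
2–6: √((-0.0254·111.32)² + (-0.0531·77.37)²) = √(7.994915 + 16.878515) = 4.9873 km
3–6: √((-0.0196·111.32)² + (-0.0585·77.37)²) = √(4.760565 + 20.485989) = 5.0246 km
5–7: √((-0.0441·111.32)² + (-0.0396·77.37)²) = √(24.100362 + 9.387189) = 5.7868 km
5–6: √((-0.0387·111.32)² + (-0.0557·77.37)²) = √(18.559588 + 18.571868) = 6.0936 km
4–6: √((-0.0506·111.32)² + (-0.0427·77.37)²) = √(31.728346 + 10.914427) = 6.5301 km
4–7: √((-0.0560·111.32)² + (-0.0266·77.37)²) = √(38.861759 + 4.235537) = 6.5649 km
Closest pair: 2–3 at 0.7690 km.

2 and 3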